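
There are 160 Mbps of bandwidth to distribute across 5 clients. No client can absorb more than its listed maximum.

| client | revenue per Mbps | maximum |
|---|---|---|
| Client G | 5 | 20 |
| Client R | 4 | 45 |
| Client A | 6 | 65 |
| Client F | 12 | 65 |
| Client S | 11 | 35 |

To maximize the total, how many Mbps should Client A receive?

60

Order the clients by revenue per Mbps: Client F 12 > Client S 11 > Client A 6 > Client G 5 > Client R 4.
Give Client F 65 to hit its cap of 65 → 95 left.
Give Client S 35 to hit its cap of 35 → 60 left.
Client A has room for 65 but only 60 remain, so it gets 60.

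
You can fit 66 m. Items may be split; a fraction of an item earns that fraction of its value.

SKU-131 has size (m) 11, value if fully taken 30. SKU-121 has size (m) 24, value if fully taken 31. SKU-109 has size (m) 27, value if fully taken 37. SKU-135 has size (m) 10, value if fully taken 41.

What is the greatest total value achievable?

131.25

Rank by value-to-size ratio: SKU-135 41/10≈4.1, SKU-131 30/11≈2.73, SKU-109 37/27≈1.37, SKU-121 31/24≈1.29.
All 10 m of SKU-135 fit (value 41) ; 56 remain.
Take all of SKU-131 (11 m, value 30) ; 45 m left.
Take all of SKU-109 (27 m, value 37) ; 18 m left.
Only 18 m remain; take 18/24 of SKU-121 for value 31×18/24 = 23.25.
Total value = 131.25.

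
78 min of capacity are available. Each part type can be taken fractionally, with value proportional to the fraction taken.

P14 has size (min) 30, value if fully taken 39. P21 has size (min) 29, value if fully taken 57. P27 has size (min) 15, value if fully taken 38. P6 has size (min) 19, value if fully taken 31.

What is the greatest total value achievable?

145.5

Sort by value density: P27 38/15≈2.53, P21 57/29≈1.97, P6 31/19≈1.63, P14 39/30≈1.3.
P27: take in full, 15 min for value 38 ; 63 left.
All 29 min of P21 fit (value 57) ; 34 remain.
P6: take in full, 19 min for value 31 ; 15 left.
15 min left: a 15/30 share of P14 gives 39×15/30 = 19.5.
Total value = 145.5.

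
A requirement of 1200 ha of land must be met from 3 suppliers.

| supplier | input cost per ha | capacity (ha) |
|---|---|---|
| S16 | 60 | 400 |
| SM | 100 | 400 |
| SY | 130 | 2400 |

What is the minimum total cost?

116000

Cheapest first:
Take 400 from S16 at 60 → need 800 more.
SM (100): use full 400 → 400 ha to go.
SY at 130: take 400 of its 2400 → requirement met.
Cost = 400×60 + 400×100 + 400×130 = 116000.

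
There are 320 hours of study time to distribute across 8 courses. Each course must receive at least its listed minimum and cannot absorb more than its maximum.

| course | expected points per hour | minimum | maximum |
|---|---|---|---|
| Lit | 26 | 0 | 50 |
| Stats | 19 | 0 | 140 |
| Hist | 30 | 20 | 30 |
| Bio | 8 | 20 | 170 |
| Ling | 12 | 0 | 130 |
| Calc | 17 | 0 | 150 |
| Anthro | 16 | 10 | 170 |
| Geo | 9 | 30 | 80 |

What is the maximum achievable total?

Meeting every minimum uses 0+0+20+20+0+0+10+30 = 80 hours, leaving 240.
Order the courses by expected points per hour: Hist 30 > Lit 26 > Stats 19 > Calc 17 > Anthro 16 > Ling 12 > Geo 9 > Bio 8.
Hist: +10 to 30 (cap) → 230 left.
Lit takes 50 more to reach its cap of 50 → 180 left.
Stats: +140 to 140 (cap) → 40 left.
Only 40 left; Calc takes them to reach 40.
Total = 26×50 + 19×140 + 30×30 + 8×20 + 17×40 + 16×10 + 9×30 = 6130.

6130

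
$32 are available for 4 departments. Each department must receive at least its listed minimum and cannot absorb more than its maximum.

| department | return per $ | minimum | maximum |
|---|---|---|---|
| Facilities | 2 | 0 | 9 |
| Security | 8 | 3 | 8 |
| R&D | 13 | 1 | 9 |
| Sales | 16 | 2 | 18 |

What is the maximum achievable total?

445

Meeting every minimum uses 0+3+1+2 = 6 $, leaving 26.
Highest return per $ first: Sales 16 > R&D 13 > Security 8 > Facilities 2.
Sales takes 16 more to reach its cap of 18 ; 10 left.
R&D takes 8 more to reach its cap of 9 ; 2 left.
Security: +2 (room for 5) → 5. Pool exhausted.
Total = 8×5 + 13×9 + 16×18 = 445.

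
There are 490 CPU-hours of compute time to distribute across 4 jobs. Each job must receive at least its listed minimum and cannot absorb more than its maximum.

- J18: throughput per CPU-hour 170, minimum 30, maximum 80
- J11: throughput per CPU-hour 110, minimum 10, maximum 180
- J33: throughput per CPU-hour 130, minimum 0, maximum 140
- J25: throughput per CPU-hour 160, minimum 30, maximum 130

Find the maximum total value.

68000

Meeting every minimum uses 30+10+0+30 = 70 CPU-hours, leaving 420.
Order the jobs by throughput per CPU-hour: J18 170 > J25 160 > J33 130 > J11 110.
Give J18 50 more to hit its cap of 80 — 370 left.
Give J25 100 more to hit its cap of 130 — 270 left.
J33: +140 to 140 (cap) — 130 left.
J11 has room for 170 more but only 130 remain, so it gets 140.
Total = 170×80 + 110×140 + 130×140 + 160×130 = 68000.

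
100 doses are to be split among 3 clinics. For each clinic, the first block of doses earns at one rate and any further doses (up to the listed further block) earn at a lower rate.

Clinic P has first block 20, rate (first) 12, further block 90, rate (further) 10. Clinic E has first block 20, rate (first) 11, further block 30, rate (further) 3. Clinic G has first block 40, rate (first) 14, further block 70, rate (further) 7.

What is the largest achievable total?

Rank every tier by rate: Clinic G/first 14 > Clinic P/first 12 > Clinic E/first 11 > Clinic P/second 10 > Clinic G/second 7 > Clinic E/second 3.
Clinic G/first (14): +40 — 60 left.
Fill Clinic P first block (20 at 12) — 40 left.
Clinic E first at 11: fill all 20 — 20 left.
20 remain; put them into Clinic P second at 10.
Total = 14×40 + 12×20 + 11×20 + 10×20 = 1220.

1220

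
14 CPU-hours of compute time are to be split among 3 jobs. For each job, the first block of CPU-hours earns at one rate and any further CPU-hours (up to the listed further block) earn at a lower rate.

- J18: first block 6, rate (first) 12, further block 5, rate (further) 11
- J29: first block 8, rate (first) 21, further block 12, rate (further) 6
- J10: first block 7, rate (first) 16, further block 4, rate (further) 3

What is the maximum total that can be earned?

Rank every tier by rate: J29/first 21 > J10/first 16 > J18/first 12 > J18/second 11 > J29/second 6 > J10/second 3.
J29 first at 21: fill all 8 — 6 left.
J10/first: +6 of 7 at 16; pool empty.
Total = 21×8 + 16×6 = 264.

264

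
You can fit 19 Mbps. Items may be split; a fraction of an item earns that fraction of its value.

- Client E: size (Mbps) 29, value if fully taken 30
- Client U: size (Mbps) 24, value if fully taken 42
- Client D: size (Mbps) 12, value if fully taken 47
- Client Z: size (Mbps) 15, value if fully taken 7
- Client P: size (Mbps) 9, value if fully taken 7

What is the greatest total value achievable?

59.25

Sort by value density: Client D 47/12≈3.92, Client U 42/24≈1.75, Client E 30/29≈1.03, Client P 7/9≈0.778, Client Z 7/15≈0.467.
All 12 Mbps of Client D fit (value 47) ; 7 remain.
Fill the last 7 Mbps with part of Client U: 7/24 of it earns 12.25.
Total value = 59.25.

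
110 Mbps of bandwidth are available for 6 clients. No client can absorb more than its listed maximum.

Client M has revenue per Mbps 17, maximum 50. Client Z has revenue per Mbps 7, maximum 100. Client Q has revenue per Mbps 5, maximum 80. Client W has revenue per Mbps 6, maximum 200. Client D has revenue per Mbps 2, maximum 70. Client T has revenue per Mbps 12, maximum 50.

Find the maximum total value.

1520

Order the clients by revenue per Mbps: Client M 17 > Client T 12 > Client Z 7 > Client W 6 > Client Q 5 > Client D 2.
Client M takes 50 to reach its cap of 50 → 60 left.
Client T takes 50 to reach its cap of 50 → 10 left.
Client Z has room for 100 but only 10 remain, so it gets 10.
Total = 17×50 + 7×10 + 12×50 = 1520.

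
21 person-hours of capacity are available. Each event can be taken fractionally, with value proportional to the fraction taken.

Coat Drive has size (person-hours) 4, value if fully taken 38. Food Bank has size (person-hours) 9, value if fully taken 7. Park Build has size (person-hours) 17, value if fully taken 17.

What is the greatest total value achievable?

Best value per unit of size first: Coat Drive 38/4≈9.5, Park Build 17/17≈1, Food Bank 7/9≈0.778.
Coat Drive: take in full, 4 person-hours for value 38 → 17 left.
Park Build: take in full, 17 person-hours for value 17 → 0 left.
Total value = 55.

55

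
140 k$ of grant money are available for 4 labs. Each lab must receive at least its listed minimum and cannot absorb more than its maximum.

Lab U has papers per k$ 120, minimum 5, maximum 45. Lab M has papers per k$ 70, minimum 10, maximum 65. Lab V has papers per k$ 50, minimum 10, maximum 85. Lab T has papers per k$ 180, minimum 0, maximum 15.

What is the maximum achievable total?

13400

Meeting every minimum uses 5+10+10+0 = 25 k$, leaving 115.
Highest papers per k$ first: Lab T 180 > Lab U 120 > Lab M 70 > Lab V 50.
Lab T: +15 to 15 (cap) — 100 left.
Lab U takes 40 more to reach its cap of 45 — 60 left.
Give Lab M 55 more to hit its cap of 65 — 5 left.
Lab V has room for 75 more but only 5 remain, so it gets 15.
Total = 120×45 + 70×65 + 50×15 + 180×15 = 13400.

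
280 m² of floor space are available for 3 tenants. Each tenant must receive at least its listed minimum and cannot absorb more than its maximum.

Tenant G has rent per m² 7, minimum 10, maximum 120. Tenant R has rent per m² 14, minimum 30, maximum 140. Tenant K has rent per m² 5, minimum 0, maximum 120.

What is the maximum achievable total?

2900

Meeting every minimum uses 10+30+0 = 40 m², leaving 240.
Rank by rent per m²: Tenant R 14 > Tenant G 7 > Tenant K 5.
Tenant R takes 110 more to reach its cap of 140 ; 130 left.
Give Tenant G 110 more to hit its cap of 120 ; 20 left.
Tenant K has room for 120 more but only 20 remain, so it gets 20.
Total = 7×120 + 14×140 + 5×20 = 2900.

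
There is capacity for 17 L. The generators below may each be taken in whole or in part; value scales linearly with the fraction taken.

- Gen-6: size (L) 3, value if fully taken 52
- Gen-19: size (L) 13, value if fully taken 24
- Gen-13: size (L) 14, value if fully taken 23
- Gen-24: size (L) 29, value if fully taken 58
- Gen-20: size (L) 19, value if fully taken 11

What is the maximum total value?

Best value per unit of size first: Gen-6 52/3≈17.3, Gen-24 58/29≈2, Gen-19 24/13≈1.85, Gen-13 23/14≈1.64, Gen-20 11/19≈0.579.
Gen-6: take in full, 3 L for value 52 — 14 left.
Fill the last 14 L with part of Gen-24: 14/29 of it earns 28.
Total value = 80.

80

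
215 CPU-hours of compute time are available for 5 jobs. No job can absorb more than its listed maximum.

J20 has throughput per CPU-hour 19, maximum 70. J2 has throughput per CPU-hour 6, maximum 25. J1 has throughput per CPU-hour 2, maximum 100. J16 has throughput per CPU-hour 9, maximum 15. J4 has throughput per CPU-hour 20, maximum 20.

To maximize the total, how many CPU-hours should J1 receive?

85

Highest throughput per CPU-hour first: J4 20 > J20 19 > J16 9 > J2 6 > J1 2.
J4 takes 20 to reach its cap of 20 → 195 left.
J20 takes 70 to reach its cap of 70 → 125 left.
J16: +15 to 15 (cap) → 110 left.
J2 takes 25 to reach its cap of 25 → 85 left.
Only 85 left; J1 takes them to reach 85.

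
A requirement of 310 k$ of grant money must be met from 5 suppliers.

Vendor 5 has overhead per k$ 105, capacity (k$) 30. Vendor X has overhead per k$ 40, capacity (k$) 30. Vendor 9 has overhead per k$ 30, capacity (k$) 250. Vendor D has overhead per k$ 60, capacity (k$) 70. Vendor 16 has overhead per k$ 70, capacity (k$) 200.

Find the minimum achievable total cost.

10500

Use suppliers in increasing cost order.
Vendor 9 (30): use full 250 → 60 k$ to go.
Take 30 from Vendor X at 40 → need 30 more.
Take 30 from Vendor D at 60 to finish.
Vendor 16, Vendor 5: unused.
Cost = 250×30 + 30×40 + 30×60 = 10500.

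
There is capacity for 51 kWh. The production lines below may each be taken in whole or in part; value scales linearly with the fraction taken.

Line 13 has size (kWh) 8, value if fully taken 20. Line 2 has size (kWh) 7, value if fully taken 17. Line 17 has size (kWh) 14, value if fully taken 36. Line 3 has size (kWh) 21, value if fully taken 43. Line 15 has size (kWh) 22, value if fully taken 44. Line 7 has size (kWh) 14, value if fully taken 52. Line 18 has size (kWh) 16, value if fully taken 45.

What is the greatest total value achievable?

Rank by value-to-size ratio: Line 7 52/14≈3.71, Line 18 45/16≈2.81, Line 17 36/14≈2.57, Line 13 20/8≈2.5, Line 2 17/7≈2.43, Line 3 43/21≈2.05, Line 15 44/22≈2.
All 14 kWh of Line 7 fit (value 52) → 37 remain.
Line 18: take in full, 16 kWh for value 45 → 21 left.
All 14 kWh of Line 17 fit (value 36) → 7 remain.
Only 7 kWh remain; take 7/8 of Line 13 for value 20×7/8 = 17.5.
Total value = 150.5.

150.5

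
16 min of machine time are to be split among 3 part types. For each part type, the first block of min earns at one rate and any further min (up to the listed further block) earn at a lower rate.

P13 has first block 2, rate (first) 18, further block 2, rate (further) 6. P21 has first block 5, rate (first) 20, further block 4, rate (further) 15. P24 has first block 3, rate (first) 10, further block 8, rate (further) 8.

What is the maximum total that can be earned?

Treat each block as its own option and order by rate: P21/tier1 20 > P13/tier1 18 > P21/tier2 15 > P24/tier1 10 > P24/tier2 8 > P13/tier2 6.
P21/tier1 (20): +5 → 11 left.
P13 tier1 at 18: fill all 2 → 9 left.
Fill P21 tier2 block (4 at 15) → 5 left.
Fill P24 tier1 block (3 at 10) → 2 left.
P24 tier2 at 8: only 2 left, fill 2.
Total = 20×5 + 18×2 + 15×4 + 10×3 + 8×2 = 242.

242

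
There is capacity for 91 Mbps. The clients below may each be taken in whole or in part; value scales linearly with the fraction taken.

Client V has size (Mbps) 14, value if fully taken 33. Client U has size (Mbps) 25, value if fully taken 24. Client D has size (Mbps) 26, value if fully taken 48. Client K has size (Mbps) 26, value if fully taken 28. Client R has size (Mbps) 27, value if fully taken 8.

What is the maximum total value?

Rank by value-to-size ratio: Client V 33/14≈2.36, Client D 48/26≈1.85, Client K 28/26≈1.08, Client U 24/25≈0.96, Client R 8/27≈0.296.
Client V: take in full, 14 Mbps for value 33 → 77 left.
Take all of Client D (26 Mbps, value 48) → 51 Mbps left.
All 26 Mbps of Client K fit (value 28) → 25 remain.
Take all of Client U (25 Mbps, value 24) → 0 Mbps left.
Total value = 133.

133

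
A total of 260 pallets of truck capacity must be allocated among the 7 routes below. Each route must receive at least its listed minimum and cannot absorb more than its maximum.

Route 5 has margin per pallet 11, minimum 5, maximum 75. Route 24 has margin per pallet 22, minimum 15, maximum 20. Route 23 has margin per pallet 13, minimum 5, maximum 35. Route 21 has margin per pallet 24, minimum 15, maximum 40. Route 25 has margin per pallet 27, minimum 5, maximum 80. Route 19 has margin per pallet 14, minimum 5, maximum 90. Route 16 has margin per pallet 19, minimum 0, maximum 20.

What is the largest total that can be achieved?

Meeting every minimum uses 5+15+5+15+5+5+0 = 50 pallets, leaving 210.
Order the routes by margin per pallet: Route 25 27 > Route 21 24 > Route 24 22 > Route 16 19 > Route 19 14 > Route 23 13 > Route 5 11.
Route 25: +75 to 80 (cap) — 135 left.
Route 21: +25 to 40 (cap) — 110 left.
Route 24: +5 to 20 (cap) — 105 left.
Route 16 takes 20 more to reach its cap of 20 — 85 left.
Route 19: +85 to 90 (cap) — 0 left.
Total = 11×5 + 22×20 + 13×5 + 24×40 + 27×80 + 14×90 + 19×20 = 5320.

5320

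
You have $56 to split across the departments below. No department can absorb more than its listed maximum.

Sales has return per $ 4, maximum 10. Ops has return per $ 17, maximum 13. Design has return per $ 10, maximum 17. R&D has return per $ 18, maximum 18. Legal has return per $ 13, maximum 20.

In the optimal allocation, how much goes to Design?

5

Rank by return per $: R&D 18 > Ops 17 > Legal 13 > Design 10 > Sales 4.
Give R&D 18 to hit its cap of 18 ; 38 left.
Give Ops 13 to hit its cap of 13 ; 25 left.
Give Legal 20 to hit its cap of 20 ; 5 left.
Only 5 left; Design takes them to reach 5.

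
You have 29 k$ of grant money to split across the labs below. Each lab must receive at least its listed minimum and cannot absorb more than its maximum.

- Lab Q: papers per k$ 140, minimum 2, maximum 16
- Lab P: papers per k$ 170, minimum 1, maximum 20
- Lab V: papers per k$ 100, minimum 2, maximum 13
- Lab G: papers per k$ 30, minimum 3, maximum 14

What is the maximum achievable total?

Meeting every minimum uses 2+1+2+3 = 8 k$, leaving 21.
Highest papers per k$ first: Lab P 170 > Lab Q 140 > Lab V 100 > Lab G 30.
Lab P takes 19 more to reach its cap of 20 — 2 left.
Only 2 left; Lab Q takes them to reach 4.
Total = 140×4 + 170×20 + 100×2 + 30×3 = 4250.

4250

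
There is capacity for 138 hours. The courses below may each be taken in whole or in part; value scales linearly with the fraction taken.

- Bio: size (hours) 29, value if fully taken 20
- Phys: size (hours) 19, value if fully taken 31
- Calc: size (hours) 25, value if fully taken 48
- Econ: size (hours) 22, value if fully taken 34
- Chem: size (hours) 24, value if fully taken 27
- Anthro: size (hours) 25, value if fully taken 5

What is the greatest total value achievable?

163.8

Rank by value-to-size ratio: Calc 48/25≈1.92, Phys 31/19≈1.63, Econ 34/22≈1.55, Chem 27/24≈1.12, Bio 20/29≈0.69, Anthro 5/25≈0.2.
Take all of Calc (25 hours, value 48) → 113 hours left.
Take all of Phys (19 hours, value 31) → 94 hours left.
Take all of Econ (22 hours, value 34) → 72 hours left.
All 24 hours of Chem fit (value 27) → 48 remain.
All 29 hours of Bio fit (value 20) → 19 remain.
19 hours left: a 19/25 share of Anthro gives 5×19/25 = 3.8.
Total value = 163.8.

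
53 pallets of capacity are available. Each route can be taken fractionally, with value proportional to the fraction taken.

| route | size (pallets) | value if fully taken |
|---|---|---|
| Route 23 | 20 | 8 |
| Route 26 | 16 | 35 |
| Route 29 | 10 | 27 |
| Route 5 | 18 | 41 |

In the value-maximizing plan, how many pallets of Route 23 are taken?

9

Rank by value-to-size ratio: Route 29 27/10≈2.7, Route 5 41/18≈2.28, Route 26 35/16≈2.19, Route 23 8/20≈0.4.
All 10 pallets of Route 29 fit (value 27) → 43 remain.
All 18 pallets of Route 5 fit (value 41) → 25 remain.
Take all of Route 26 (16 pallets, value 35) → 9 pallets left.
Only 9 pallets remain; take 9/20 of Route 23 for value 8×9/20 = 3.6.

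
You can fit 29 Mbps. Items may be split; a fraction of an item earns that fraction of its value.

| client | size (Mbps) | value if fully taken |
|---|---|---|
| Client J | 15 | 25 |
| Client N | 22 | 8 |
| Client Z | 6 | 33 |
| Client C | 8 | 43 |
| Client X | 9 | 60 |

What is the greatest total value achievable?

146

Best value per unit of size first: Client X 60/9≈6.67, Client Z 33/6≈5.5, Client C 43/8≈5.38, Client J 25/15≈1.67, Client N 8/22≈0.364.
Take all of Client X (9 Mbps, value 60) — 20 Mbps left.
Take all of Client Z (6 Mbps, value 33) — 14 Mbps left.
Client C: take in full, 8 Mbps for value 43 — 6 left.
Fill the last 6 Mbps with part of Client J: 6/15 of it earns 10.
Total value = 146.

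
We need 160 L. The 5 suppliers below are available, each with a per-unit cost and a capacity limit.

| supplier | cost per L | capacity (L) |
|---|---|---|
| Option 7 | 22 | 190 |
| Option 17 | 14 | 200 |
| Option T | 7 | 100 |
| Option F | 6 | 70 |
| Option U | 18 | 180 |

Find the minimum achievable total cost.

1050

Fill from the cheapest supplier first.
Option F at 6: take all 70 L — 90 still needed.
Option T at 7: take 90 of its 100 — requirement met.
Option 17, Option U, Option 7: unused.
Cost = 70×6 + 90×7 = 1050.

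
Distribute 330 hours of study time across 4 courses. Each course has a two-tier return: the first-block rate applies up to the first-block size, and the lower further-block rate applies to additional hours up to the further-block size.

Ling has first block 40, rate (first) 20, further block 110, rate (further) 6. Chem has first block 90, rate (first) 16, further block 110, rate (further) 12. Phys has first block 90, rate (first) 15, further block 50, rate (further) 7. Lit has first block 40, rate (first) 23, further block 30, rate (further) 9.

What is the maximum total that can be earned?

5350

Order all 8 blocks by rate: Lit/first 23 > Ling/first 20 > Chem/first 16 > Phys/first 15 > Chem/second 12 > Lit/second 9 > Phys/second 7 > Ling/second 6.
Lit/first (23): +40 ; 290 left.
Fill Ling first block (40 at 20) ; 250 left.
Chem/first (16): +90 ; 160 left.
Fill Phys first block (90 at 15) ; 70 left.
70 remain; put them into Chem second at 12.
Total = 23×40 + 20×40 + 16×90 + 15×90 + 12×70 = 5350.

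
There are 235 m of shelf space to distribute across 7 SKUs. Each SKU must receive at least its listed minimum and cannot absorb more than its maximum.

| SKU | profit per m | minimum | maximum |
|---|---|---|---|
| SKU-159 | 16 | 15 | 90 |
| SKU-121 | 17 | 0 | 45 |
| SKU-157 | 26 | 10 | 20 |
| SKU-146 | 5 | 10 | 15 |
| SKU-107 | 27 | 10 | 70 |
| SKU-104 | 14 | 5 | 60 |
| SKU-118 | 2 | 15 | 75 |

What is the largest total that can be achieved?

4445

Meeting every minimum uses 15+0+10+10+10+5+15 = 65 m, leaving 170.
Highest profit per m first: SKU-107 27 > SKU-157 26 > SKU-121 17 > SKU-159 16 > SKU-104 14 > SKU-146 5 > SKU-118 2.
SKU-107: +60 to 70 (cap) ; 110 left.
Give SKU-157 10 more to hit its cap of 20 ; 100 left.
SKU-121 takes 45 more to reach its cap of 45 ; 55 left.
Only 55 left; SKU-159 takes them to reach 70.
Total = 16×70 + 17×45 + 26×20 + 5×10 + 27×70 + 14×5 + 2×15 = 4445.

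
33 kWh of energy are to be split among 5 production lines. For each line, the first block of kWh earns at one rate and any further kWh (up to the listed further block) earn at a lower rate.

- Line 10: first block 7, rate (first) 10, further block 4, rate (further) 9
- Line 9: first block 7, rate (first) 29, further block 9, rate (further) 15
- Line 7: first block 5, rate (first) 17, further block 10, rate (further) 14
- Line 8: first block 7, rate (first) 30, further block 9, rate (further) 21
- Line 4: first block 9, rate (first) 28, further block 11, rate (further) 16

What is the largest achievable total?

Treat each block as its own option and order by rate: Line 8/tier1 30 > Line 9/tier1 29 > Line 4/tier1 28 > Line 8/tier2 21 > Line 7/tier1 17 > Line 4/tier2 16 > Line 9/tier2 15 > Line 7/tier2 14 > Line 10/tier1 10 > Line 10/tier2 9.
Line 8/tier1 (30): +7 ; 26 left.
Fill Line 9 tier1 block (7 at 29) ; 19 left.
Line 4/tier1 (28): +9 ; 10 left.
Line 8/tier2 (21): +9 ; 1 left.
Line 7 tier1 at 17: only 1 left, fill 1.
Total = 30×7 + 29×7 + 28×9 + 21×9 + 17×1 = 871.

871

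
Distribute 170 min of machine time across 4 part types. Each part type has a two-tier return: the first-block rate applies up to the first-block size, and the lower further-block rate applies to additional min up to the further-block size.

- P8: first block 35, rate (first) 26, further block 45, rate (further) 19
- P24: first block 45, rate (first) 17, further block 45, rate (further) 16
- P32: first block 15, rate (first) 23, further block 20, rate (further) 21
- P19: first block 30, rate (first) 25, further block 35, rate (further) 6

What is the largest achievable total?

3705

Rank every tier by rate: P8/first 26 > P19/first 25 > P32/first 23 > P32/second 21 > P8/second 19 > P24/first 17 > P24/second 16 > P19/second 6.
P8/first (26): +35 → 135 left.
P19/first (25): +30 → 105 left.
P32/first (23): +15 → 90 left.
Fill P32 second block (20 at 21) → 70 left.
P8 second at 19: fill all 45 → 25 left.
P24/first: +25 of 45 at 17; pool empty.
Total = 26×35 + 25×30 + 23×15 + 21×20 + 19×45 + 17×25 = 3705.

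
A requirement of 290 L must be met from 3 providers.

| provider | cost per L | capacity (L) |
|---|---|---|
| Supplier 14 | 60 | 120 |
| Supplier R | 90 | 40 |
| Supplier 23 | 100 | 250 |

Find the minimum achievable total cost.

Use providers in increasing cost order.
Supplier 14 (60): use full 120 ; 170 L to go.
Supplier R (90): use full 40 ; 130 L to go.
Take 130 from Supplier 23 at 100 to finish.
Cost = 120×60 + 40×90 + 130×100 = 23800.

23800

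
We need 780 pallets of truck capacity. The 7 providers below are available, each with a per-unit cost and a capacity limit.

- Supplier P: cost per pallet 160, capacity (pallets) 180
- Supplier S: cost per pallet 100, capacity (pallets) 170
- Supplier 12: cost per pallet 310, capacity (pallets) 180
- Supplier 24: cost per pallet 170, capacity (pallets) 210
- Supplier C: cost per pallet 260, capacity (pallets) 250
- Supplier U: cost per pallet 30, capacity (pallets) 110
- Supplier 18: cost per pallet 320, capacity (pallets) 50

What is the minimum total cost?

113400

Use providers in increasing cost order.
Supplier U at 30: take all 110 pallets ; 670 still needed.
Supplier S at 100: take all 170 pallets ; 500 still needed.
Take 180 from Supplier P at 160 ; need 320 more.
Supplier 24 (170): use full 210 ; 110 pallets to go.
Take 110 from Supplier C at 260 to finish.
Supplier 12, Supplier 18: unused.
Cost = 110×30 + 170×100 + 180×160 + 210×170 + 110×260 = 113400.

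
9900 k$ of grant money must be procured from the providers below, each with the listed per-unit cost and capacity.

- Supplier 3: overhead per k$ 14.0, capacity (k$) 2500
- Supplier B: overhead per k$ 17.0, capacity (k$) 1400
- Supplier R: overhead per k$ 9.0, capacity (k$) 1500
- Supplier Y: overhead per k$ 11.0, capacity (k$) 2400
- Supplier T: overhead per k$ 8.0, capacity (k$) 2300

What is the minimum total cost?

113700

Use providers in increasing cost order.
Supplier T (8.0): use full 2300 — 7600 k$ to go.
Take 1500 from Supplier R at 9.0 — need 6100 more.
Supplier Y (11.0): use full 2400 — 3700 k$ to go.
Supplier 3 (14.0): use full 2500 — 1200 k$ to go.
Supplier B (17.0): take the remaining 1200 — done.
Cost = 2300×8.0 + 1500×9.0 + 2400×11.0 + 2500×14.0 + 1200×17.0 = 113700.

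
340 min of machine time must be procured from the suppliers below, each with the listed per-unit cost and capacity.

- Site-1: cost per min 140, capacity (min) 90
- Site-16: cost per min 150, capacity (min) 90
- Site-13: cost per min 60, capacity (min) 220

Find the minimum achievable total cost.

Fill from the cheapest supplier first.
Site-13 at 60: take all 220 min — 120 still needed.
Site-1 at 140: take all 90 min — 30 still needed.
Site-16 at 150: take 30 of its 90 — requirement met.
Cost = 220×60 + 90×140 + 30×150 = 30300.

30300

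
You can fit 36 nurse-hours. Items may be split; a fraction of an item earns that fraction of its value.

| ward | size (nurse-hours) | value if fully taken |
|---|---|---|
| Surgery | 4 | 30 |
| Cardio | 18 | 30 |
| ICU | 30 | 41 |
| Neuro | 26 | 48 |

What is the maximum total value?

88

Rank by value-to-size ratio: Surgery 30/4≈7.5, Neuro 48/26≈1.85, Cardio 30/18≈1.67, ICU 41/30≈1.37.
All 4 nurse-hours of Surgery fit (value 30) ; 32 remain.
Take all of Neuro (26 nurse-hours, value 48) ; 6 nurse-hours left.
Only 6 nurse-hours remain; take 6/18 of Cardio for value 30×6/18 = 10.
Total value = 88.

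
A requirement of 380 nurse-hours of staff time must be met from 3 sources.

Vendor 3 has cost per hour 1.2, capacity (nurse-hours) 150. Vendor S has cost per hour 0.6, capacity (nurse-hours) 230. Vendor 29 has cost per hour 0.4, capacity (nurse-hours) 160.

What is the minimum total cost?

Cheapest first:
Take 160 from Vendor 29 at 0.4 — need 220 more.
Vendor S (0.6): take the remaining 220 — done.
Vendor 3: unused.
Cost = 160×0.4 + 220×0.6 = 196.

196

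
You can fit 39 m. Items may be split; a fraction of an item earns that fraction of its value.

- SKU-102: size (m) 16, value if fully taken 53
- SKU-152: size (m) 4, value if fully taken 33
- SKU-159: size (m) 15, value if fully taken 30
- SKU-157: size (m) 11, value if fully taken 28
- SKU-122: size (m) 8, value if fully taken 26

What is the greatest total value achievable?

140

Best value per unit of size first: SKU-152 33/4≈8.25, SKU-102 53/16≈3.31, SKU-122 26/8≈3.25, SKU-157 28/11≈2.55, SKU-159 30/15≈2.
SKU-152: take in full, 4 m for value 33 → 35 left.
All 16 m of SKU-102 fit (value 53) → 19 remain.
SKU-122: take in full, 8 m for value 26 → 11 left.
Take all of SKU-157 (11 m, value 28) → 0 m left.
Total value = 140.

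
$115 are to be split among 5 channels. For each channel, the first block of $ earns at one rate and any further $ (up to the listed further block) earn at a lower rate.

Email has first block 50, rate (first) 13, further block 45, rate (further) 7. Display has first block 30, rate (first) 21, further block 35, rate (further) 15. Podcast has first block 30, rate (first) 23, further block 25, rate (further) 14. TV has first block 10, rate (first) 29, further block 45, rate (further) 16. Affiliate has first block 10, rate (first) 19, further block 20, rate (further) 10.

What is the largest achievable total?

Order all 10 blocks by rate: TV/T1 29 > Podcast/T1 23 > Display/T1 21 > Affiliate/T1 19 > TV/T2 16 > Display/T2 15 > Podcast/T2 14 > Email/T1 13 > Affiliate/T2 10 > Email/T2 7.
TV/T1 (29): +10 — 105 left.
Fill Podcast T1 block (30 at 23) — 75 left.
Display T1 at 21: fill all 30 — 45 left.
Affiliate/T1 (19): +10 — 35 left.
TV T2 at 16: only 35 left, fill 35.
Total = 29×10 + 23×30 + 21×30 + 19×10 + 16×35 = 2360.

2360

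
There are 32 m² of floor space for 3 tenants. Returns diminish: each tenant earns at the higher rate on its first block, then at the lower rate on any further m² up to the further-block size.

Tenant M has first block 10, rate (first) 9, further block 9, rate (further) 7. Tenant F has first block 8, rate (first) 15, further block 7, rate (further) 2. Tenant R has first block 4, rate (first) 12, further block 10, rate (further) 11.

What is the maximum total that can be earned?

Rank every tier by rate: Tenant F/tier1 15 > Tenant R/tier1 12 > Tenant R/tier2 11 > Tenant M/tier1 9 > Tenant M/tier2 7 > Tenant F/tier2 2.
Tenant F/tier1 (15): +8 → 24 left.
Tenant R/tier1 (12): +4 → 20 left.
Tenant R/tier2 (11): +10 → 10 left.
Tenant M/tier1 (9): +10 → 0 left.
Total = 15×8 + 12×4 + 11×10 + 9×10 = 368.

368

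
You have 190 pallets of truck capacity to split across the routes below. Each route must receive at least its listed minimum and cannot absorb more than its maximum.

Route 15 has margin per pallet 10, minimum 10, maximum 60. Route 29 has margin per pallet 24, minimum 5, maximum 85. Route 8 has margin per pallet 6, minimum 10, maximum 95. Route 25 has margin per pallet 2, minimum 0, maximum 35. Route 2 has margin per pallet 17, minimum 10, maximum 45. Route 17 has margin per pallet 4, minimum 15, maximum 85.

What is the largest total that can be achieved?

Meeting every minimum uses 10+5+10+0+10+15 = 50 pallets, leaving 140.
Order the routes by margin per pallet: Route 29 24 > Route 2 17 > Route 15 10 > Route 8 6 > Route 17 4 > Route 25 2.
Route 29: +80 to 85 (cap) → 60 left.
Route 2 takes 35 more to reach its cap of 45 → 25 left.
Only 25 left; Route 15 takes them to reach 35.
Total = 10×35 + 24×85 + 6×10 + 17×45 + 4×15 = 3275.

3275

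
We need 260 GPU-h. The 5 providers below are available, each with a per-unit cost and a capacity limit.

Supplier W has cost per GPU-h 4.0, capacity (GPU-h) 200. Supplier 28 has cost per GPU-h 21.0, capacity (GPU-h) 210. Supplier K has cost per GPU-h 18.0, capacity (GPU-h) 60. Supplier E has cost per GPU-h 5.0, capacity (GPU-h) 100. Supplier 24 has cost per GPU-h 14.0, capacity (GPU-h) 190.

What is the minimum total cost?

Fill from the cheapest provider first.
Supplier W (4.0): use full 200 — 60 GPU-h to go.
Supplier E at 5.0: take 60 of its 100 — requirement met.
Supplier 24, Supplier K, Supplier 28: unused.
Cost = 200×4.0 + 60×5.0 = 1100.

1100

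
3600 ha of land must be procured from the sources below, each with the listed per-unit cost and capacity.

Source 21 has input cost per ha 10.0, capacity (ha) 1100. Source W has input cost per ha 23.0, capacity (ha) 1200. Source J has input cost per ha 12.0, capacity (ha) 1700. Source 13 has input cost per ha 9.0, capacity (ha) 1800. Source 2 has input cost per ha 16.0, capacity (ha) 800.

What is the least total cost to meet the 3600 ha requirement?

35600

Use sources in increasing cost order.
Take 1800 from Source 13 at 9.0 — need 1800 more.
Source 21 at 10.0: take all 1100 ha — 700 still needed.
Take 700 from Source J at 12.0 to finish.
Source 2, Source W: unused.
Cost = 1800×9.0 + 1100×10.0 + 700×12.0 = 35600.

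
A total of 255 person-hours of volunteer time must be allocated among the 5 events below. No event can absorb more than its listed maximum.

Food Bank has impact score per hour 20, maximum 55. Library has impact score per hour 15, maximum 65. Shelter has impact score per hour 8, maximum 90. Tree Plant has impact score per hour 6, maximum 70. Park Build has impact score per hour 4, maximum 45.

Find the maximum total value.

3065

Highest impact score per hour first: Food Bank 20 > Library 15 > Shelter 8 > Tree Plant 6 > Park Build 4.
Food Bank takes 55 to reach its cap of 55 ; 200 left.
Library: +65 to 65 (cap) ; 135 left.
Shelter: +90 to 90 (cap) ; 45 left.
Tree Plant has room for 70 but only 45 remain, so it gets 45.
Total = 20×55 + 15×65 + 8×90 + 6×45 = 3065.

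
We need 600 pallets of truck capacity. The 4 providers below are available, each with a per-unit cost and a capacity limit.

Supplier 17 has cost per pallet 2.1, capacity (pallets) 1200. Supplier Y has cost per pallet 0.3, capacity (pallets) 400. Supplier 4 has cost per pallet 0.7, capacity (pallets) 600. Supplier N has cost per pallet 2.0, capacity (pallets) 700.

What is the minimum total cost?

260

Fill from the cheapest provider first.
Supplier Y at 0.3: take all 400 pallets → 200 still needed.
Take 200 from Supplier 4 at 0.7 to finish.
Supplier N, Supplier 17: unused.
Cost = 400×0.3 + 200×0.7 = 260.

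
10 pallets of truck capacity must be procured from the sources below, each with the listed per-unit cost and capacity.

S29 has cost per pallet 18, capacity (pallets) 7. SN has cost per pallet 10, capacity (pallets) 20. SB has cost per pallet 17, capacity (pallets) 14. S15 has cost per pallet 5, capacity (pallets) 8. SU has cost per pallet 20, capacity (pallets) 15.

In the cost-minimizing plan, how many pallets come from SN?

2

Fill from the cheapest source first.
S15 (5): use full 8 — 2 pallets to go.
SN at 10: take 2 of its 20 — requirement met.
SB, S29, SU: unused.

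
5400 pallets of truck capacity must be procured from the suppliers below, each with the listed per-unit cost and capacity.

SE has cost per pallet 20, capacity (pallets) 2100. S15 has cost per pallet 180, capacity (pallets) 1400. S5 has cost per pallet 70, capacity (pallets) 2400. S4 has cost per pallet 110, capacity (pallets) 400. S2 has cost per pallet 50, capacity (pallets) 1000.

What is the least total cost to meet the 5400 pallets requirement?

253000

Fill from the cheapest supplier first.
Take 2100 from SE at 20 ; need 3300 more.
S2 at 50: take all 1000 pallets ; 2300 still needed.
S5 at 70: take 2300 of its 2400 ; requirement met.
S4, S15: unused.
Cost = 2100×20 + 1000×50 + 2300×70 = 253000.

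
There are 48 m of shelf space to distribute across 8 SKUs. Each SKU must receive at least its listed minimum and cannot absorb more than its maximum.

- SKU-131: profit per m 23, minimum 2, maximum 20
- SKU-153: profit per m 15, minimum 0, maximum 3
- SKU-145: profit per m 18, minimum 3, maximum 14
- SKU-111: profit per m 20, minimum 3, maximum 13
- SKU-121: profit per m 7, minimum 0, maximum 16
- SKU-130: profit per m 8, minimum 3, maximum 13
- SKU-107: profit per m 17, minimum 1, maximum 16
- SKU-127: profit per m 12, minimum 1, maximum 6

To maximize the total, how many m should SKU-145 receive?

10

Meeting every minimum uses 2+0+3+3+0+3+1+1 = 13 m, leaving 35.
Highest profit per m first: SKU-131 23 > SKU-111 20 > SKU-145 18 > SKU-107 17 > SKU-153 15 > SKU-127 12 > SKU-130 8 > SKU-121 7.
SKU-131 takes 18 more to reach its cap of 20 → 17 left.
Give SKU-111 10 more to hit its cap of 13 → 7 left.
SKU-145: +7 (room for 11) → 10. Pool exhausted.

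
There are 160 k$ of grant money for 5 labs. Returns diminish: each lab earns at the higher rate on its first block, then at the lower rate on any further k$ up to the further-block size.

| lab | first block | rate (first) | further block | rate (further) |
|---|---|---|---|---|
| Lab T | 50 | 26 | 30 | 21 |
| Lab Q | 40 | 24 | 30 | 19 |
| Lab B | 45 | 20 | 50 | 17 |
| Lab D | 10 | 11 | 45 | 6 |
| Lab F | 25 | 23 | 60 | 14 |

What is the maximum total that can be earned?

Rank every tier by rate: Lab T/first 26 > Lab Q/first 24 > Lab F/first 23 > Lab T/second 21 > Lab B/first 20 > Lab Q/second 19 > Lab B/second 17 > Lab F/second 14 > Lab D/first 11 > Lab D/second 6.
Lab T/first (26): +50 — 110 left.
Lab Q/first (24): +40 — 70 left.
Lab F/first (23): +25 — 45 left.
Lab T/second (21): +30 — 15 left.
Lab B/first: +15 of 45 at 20; pool empty.
Total = 26×50 + 24×40 + 23×25 + 21×30 + 20×15 = 3765.

3765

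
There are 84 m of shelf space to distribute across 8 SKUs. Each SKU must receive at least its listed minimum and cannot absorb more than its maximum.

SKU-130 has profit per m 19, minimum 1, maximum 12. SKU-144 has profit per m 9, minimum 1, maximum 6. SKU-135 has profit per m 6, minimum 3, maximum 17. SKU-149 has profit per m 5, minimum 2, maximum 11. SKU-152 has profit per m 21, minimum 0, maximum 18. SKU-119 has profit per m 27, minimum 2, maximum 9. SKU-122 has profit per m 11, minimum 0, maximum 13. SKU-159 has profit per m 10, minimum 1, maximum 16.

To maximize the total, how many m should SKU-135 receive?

8

Meeting every minimum uses 1+1+3+2+0+2+0+1 = 10 m, leaving 74.
Highest profit per m first: SKU-119 27 > SKU-152 21 > SKU-130 19 > SKU-122 11 > SKU-159 10 > SKU-144 9 > SKU-135 6 > SKU-149 5.
SKU-119 takes 7 more to reach its cap of 9 → 67 left.
SKU-152 takes 18 more to reach its cap of 18 → 49 left.
SKU-130 takes 11 more to reach its cap of 12 → 38 left.
SKU-122: +13 to 13 (cap) → 25 left.
SKU-159: +15 to 16 (cap) → 10 left.
Give SKU-144 5 more to hit its cap of 6 → 5 left.
SKU-135 has room for 14 more but only 5 remain, so it gets 8.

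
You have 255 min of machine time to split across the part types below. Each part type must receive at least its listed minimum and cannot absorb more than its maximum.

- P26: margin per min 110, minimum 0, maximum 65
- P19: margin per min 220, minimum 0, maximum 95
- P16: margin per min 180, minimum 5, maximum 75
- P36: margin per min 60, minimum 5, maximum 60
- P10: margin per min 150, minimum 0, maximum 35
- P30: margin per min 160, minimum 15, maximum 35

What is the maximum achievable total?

Meeting every minimum uses 0+0+5+5+0+15 = 25 min, leaving 230.
Order the part types by margin per min: P19 220 > P16 180 > P30 160 > P10 150 > P26 110 > P36 60.
Give P19 95 more to hit its cap of 95 ; 135 left.
P16: +70 to 75 (cap) ; 65 left.
P30 takes 20 more to reach its cap of 35 ; 45 left.
Give P10 35 more to hit its cap of 35 ; 10 left.
Only 10 left; P26 takes them to reach 10.
Total = 110×10 + 220×95 + 180×75 + 60×5 + 150×35 + 160×35 = 46650.

46650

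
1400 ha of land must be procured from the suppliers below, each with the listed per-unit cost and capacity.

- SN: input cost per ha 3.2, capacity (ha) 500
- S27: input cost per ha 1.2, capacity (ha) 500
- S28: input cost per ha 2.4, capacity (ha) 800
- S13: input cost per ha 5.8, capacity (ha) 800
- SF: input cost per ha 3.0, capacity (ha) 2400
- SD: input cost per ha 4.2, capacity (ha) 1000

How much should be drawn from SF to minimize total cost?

100

Cheapest first:
Take 500 from S27 at 1.2 — need 900 more.
S28 (2.4): use full 800 — 100 ha to go.
Take 100 from SF at 3.0 to finish.
SN, SD, S13: unused.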